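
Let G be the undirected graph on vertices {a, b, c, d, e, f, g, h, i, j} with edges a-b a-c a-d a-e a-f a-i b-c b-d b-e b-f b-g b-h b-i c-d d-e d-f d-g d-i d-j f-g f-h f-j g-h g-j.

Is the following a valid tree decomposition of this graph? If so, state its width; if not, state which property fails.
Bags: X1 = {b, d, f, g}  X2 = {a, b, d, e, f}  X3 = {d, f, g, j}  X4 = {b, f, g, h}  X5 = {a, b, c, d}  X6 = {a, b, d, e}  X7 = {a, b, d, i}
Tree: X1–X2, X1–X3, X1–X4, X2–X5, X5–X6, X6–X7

A tree decomposition must satisfy three properties: every vertex lies in some bag; for every edge, both endpoints lie together in some bag; and for every vertex, the bags containing it form a connected subtree. Here bags containing vertex e are not connected in the tree, so the decomposition is invalid.

No — bags containing vertex e are not connected in the tree.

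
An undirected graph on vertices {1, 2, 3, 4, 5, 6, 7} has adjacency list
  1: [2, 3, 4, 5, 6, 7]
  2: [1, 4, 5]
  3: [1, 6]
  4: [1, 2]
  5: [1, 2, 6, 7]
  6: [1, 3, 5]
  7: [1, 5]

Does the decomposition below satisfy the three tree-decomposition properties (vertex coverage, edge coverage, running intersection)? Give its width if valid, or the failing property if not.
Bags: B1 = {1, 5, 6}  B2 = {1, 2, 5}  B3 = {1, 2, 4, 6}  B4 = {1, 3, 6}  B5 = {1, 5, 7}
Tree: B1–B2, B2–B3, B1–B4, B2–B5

A tree decomposition must satisfy three properties: every vertex lies in some bag; for every edge, both endpoints lie together in some bag; and for every vertex, the bags containing it form a connected subtree. Here bags containing vertex 6 are not connected in the tree, so the decomposition is invalid.

No — bags containing vertex 6 are not connected in the tree.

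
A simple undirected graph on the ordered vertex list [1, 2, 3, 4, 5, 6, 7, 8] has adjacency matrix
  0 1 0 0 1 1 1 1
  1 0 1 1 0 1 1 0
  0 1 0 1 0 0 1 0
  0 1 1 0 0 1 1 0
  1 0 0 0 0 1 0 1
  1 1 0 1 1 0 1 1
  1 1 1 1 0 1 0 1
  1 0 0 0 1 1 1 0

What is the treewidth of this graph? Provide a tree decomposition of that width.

Treewidth 3.
One optimal decomposition is:
Bags: B1 = {1, 6, 7, 8}  B2 = {1, 5, 6, 8}  B3 = {1, 2, 6, 7}  B4 = {2, 4, 6, 7}  B5 = {2, 3, 4, 7}
Tree: B1–B2, B1–B3, B3–B4, B4–B5

Each bag holds 4 vertices, so the decomposition has width 3, which upper-bounds the treewidth. On the other hand G contains the 4-clique {2, 3, 4, 7}. A clique must lie in a single bag of any decomposition, so no decomposition can have width below 3. Therefore the treewidth is 3.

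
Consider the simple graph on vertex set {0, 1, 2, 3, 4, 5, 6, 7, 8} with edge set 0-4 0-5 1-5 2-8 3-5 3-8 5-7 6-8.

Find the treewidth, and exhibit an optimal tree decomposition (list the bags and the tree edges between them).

Each bag holds 2 vertices, so the decomposition has width 1, which upper-bounds the treewidth. G has an edge, so its treewidth is at least 1. Therefore the treewidth is 1.

Treewidth 1.
One such decomposition:
Bags: B1 = {0, 5}  B2 = {5, 7}  B3 = {0, 4}  B4 = {3, 5}  B5 = {1, 5}  B6 = {3, 8}  B7 = {2, 8}  B8 = {6, 8}
Tree: B1–B2, B1–B3, B1–B4, B4–B5, B4–B6, B6–B7, B7–B8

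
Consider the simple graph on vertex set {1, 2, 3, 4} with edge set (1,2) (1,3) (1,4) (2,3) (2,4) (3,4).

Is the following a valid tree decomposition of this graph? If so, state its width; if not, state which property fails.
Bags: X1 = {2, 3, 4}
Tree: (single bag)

No — vertex 1 appears in no bag.

A tree decomposition must satisfy three properties: every vertex lies in some bag; for every edge, both endpoints lie together in some bag; and for every vertex, the bags containing it form a connected subtree. Here vertex 1 appears in no bag, so the decomposition is invalid.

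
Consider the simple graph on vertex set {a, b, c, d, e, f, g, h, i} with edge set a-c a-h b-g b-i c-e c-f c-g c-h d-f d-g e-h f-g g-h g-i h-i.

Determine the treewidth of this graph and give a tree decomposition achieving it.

The largest bag has 3 vertices, giving width 2; this decomposition certifies tw(G) ≤ 2. On the other hand G contains the 3-clique {c, g, h}. A clique must lie in a single bag of any decomposition, so no decomposition can have width below 2. Therefore the treewidth is 2.

Treewidth 2.
One optimal decomposition is:
Bags: B1 = {c, e, h}  B2 = {c, g, h}  B3 = {a, c, h}  B4 = {g, h, i}  B5 = {c, f, g}  B6 = {d, f, g}  B7 = {b, g, i}
Tree: B1–B2, B2–B3, B2–B4, B2–B5, B5–B6, B4–B7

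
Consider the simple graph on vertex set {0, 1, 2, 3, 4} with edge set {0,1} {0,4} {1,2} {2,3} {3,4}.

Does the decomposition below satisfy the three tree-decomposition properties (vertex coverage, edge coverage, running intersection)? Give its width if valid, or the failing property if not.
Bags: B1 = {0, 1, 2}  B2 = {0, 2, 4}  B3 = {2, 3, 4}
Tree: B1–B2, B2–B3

Checking the three conditions: (i) the bags cover all of {0, 1, 2, 3, 4}; (ii) for each edge, some bag contains both endpoints; (iii) the bags containing any fixed vertex form a subtree. All hold, so the decomposition is valid with width 3 − 1 = 2.

Yes; width 2.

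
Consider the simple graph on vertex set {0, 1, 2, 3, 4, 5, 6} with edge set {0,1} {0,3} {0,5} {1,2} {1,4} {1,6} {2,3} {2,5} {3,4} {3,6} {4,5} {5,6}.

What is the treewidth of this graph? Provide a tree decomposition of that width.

Treewidth 3.
One optimal decomposition is:
Bags: B1 = {1, 3, 4, 5}  B2 = {1, 2, 3, 5}  B3 = {0, 1, 3, 5}  B4 = {1, 3, 5, 6}
Tree: B1–B2, B2–B3, B3–B4

The largest bag has 4 vertices, giving width 3; this decomposition certifies tw(G) ≤ 3. For the lower bound: the 4 vertex sets {1,4}, {2,3}, {5}, {0} are disjoint, each induces a connected subgraph, and every pair is joined by at least one edge of G. Contracting each set to a single vertex therefore yields K_{4} as a minor, and since treewidth is minor-monotone, tw(G) ≥ tw(K_{4}) = 3. Combining the bounds, tw(G) = 3.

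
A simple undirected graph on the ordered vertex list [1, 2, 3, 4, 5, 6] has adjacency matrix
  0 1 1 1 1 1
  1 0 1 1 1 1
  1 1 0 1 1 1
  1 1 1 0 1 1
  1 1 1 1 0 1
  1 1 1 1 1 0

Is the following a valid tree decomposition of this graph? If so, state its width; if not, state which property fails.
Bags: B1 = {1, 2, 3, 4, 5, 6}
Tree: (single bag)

Checking the three conditions: (i) the bags cover all of {1, 2, 3, 4, 5, 6}; (ii) for each edge, some bag contains both endpoints; (iii) the bags containing any fixed vertex form a subtree. All hold, so the decomposition is valid with width 6 − 1 = 5.

Yes; width 5.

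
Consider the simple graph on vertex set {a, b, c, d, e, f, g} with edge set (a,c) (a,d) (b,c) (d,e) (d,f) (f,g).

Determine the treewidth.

1

A width-1 tree decomposition is:
Bags: B1 = {d, f}  B2 = {a, d}  B3 = {a, c}  B4 = {b, c}  B5 = {f, g}  B6 = {d, e}
Tree: B1–B2, B2–B3, B3–B4, B1–B5, B2–B6
Every bag has size at most 2, so the width is 2 − 1 = 1 and tw(G) ≤ 1. Any graph with an edge has treewidth ≥ 1, and G has the edge d–f. Therefore the treewidth is 1.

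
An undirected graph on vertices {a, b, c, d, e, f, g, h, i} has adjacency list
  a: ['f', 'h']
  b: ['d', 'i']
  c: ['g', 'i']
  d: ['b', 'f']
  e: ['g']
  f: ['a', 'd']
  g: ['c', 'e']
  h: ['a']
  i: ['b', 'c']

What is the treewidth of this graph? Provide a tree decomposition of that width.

Treewidth 1.
Bags: B1 = {e, g}  B2 = {c, g}  B3 = {c, i}  B4 = {b, i}  B5 = {b, d}  B6 = {d, f}  B7 = {a, f}  B8 = {a, h}
Tree: B1–B2, B2–B3, B3–B4, B4–B5, B5–B6, B6–B7, B7–B8

Every bag has size at most 2, so the width is 2 − 1 = 1 and tw(G) ≤ 1. Since G has at least one edge (e.g. e–g), it is not an edgeless graph, so tw(G) ≥ 1. Combining the bounds, tw(G) = 1.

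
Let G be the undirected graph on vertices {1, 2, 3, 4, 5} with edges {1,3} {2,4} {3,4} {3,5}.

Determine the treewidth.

1

A width-1 tree decomposition is:
Bags: B1 = {3, 5}  B2 = {3, 4}  B3 = {2, 4}  B4 = {1, 3}
Tree: B1–B2, B2–B3, B2–B4
Every bag has size at most 2, so the width is 2 − 1 = 1 and tw(G) ≤ 1. G has an edge, so its treewidth is at least 1. Hence tw(G) = 1 exactly.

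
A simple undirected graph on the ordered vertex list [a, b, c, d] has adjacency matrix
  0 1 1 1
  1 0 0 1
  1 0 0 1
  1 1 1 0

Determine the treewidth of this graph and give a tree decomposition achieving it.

Each bag holds 3 vertices, so the decomposition has width 2, which upper-bounds the treewidth. Conversely, {a, c, d} is a clique of size 3, and the vertices of any clique must share a bag in every tree decomposition; so some bag has ≥ 3 vertices and tw(G) ≥ 2. Combining the bounds, tw(G) = 2.

Treewidth 2.
One such decomposition:
Bags: B1 = {a, c, d}  B2 = {a, b, d}
Tree: B1–B2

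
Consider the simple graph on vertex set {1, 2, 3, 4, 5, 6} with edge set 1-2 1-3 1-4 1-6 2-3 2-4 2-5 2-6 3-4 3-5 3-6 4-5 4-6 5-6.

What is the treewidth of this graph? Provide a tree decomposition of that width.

The largest bag has 5 vertices, giving width 4; this decomposition certifies tw(G) ≤ 4. Conversely, {1, 2, 3, 4, 6} is a clique of size 5, and the vertices of any clique must share a bag in every tree decomposition; so some bag has ≥ 5 vertices and tw(G) ≥ 4. Hence tw(G) = 4 exactly.

Treewidth 4.
Bags: B1 = {1, 2, 3, 4, 6}  B2 = {2, 3, 4, 5, 6}
Tree: B1–B2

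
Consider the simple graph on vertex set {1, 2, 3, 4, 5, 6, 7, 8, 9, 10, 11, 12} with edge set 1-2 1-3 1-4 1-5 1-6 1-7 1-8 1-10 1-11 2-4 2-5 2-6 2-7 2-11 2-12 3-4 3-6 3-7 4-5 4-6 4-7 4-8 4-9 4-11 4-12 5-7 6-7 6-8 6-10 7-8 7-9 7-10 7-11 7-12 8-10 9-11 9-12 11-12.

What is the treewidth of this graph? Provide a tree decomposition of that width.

Each bag holds 5 vertices, so the decomposition has width 4, which upper-bounds the treewidth. For the lower bound, the 5 vertices {1, 6, 7, 8, 10} are pairwise adjacent, and any tree decomposition puts a clique entirely inside one bag — forcing width ≥ 4. Combining the bounds, tw(G) = 4.

Treewidth 4.
One optimal decomposition is:
Bags: B1 = {2, 4, 7, 11, 12}  B2 = {1, 2, 4, 7, 11}  B3 = {1, 2, 4, 6, 7}  B4 = {1, 4, 6, 7, 8}  B5 = {1, 3, 4, 6, 7}  B6 = {1, 2, 4, 5, 7}  B7 = {1, 6, 7, 8, 10}  B8 = {4, 7, 9, 11, 12}
Tree: B1–B2, B2–B3, B3–B4, B4–B5, B2–B6, B4–B7, B1–B8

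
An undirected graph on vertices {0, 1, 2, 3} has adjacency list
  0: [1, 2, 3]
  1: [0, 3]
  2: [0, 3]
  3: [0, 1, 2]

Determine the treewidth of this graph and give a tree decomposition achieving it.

Treewidth 2.
One optimal decomposition is:
Bags: B1 = {0, 1, 3}  B2 = {0, 2, 3}
Tree: B1–B2

Each bag holds 3 vertices, so the decomposition has width 2, which upper-bounds the treewidth. On the other hand G contains the 3-clique {0, 1, 3}. A clique must lie in a single bag of any decomposition, so no decomposition can have width below 2. Combining the bounds, tw(G) = 2.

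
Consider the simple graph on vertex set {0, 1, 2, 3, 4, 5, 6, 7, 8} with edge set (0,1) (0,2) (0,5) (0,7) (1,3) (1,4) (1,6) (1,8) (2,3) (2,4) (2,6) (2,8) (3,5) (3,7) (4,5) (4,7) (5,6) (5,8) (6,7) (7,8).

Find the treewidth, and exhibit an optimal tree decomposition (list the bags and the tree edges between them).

Treewidth 4.
One such decomposition:
Bags: B1 = {1, 2, 5, 7, 8}  B2 = {1, 2, 5, 6, 7}  B3 = {0, 1, 2, 5, 7}  B4 = {1, 2, 4, 5, 7}  B5 = {1, 2, 3, 5, 7}
Tree: B1–B2, B2–B3, B3–B4, B4–B5

Every bag has size at most 5, so the width is 5 − 1 = 4 and tw(G) ≤ 4. For the lower bound: the 5 vertex sets {7,8}, {1,6}, {0,5}, {2}, {4} are disjoint, each induces a connected subgraph, and every pair is joined by at least one edge of G. Contracting each set to a single vertex therefore yields K_{5} as a minor, and since treewidth is minor-monotone, tw(G) ≥ tw(K_{5}) = 4. Hence tw(G) = 4 exactly.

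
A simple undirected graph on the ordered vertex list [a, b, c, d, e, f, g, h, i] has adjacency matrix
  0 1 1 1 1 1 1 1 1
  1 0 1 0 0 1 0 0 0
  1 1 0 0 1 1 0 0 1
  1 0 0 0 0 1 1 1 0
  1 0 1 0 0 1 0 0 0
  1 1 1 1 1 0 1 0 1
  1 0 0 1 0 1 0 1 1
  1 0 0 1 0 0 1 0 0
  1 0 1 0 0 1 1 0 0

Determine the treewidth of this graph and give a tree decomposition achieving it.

Treewidth 3.
One such decomposition:
Bags: B1 = {a, f, g, i}  B2 = {a, d, f, g}  B3 = {a, d, g, h}  B4 = {a, c, f, i}  B5 = {a, b, c, f}  B6 = {a, c, e, f}
Tree: B1–B2, B2–B3, B1–B4, B4–B5, B5–B6

Each bag holds 4 vertices, so the decomposition has width 3, which upper-bounds the treewidth. For the lower bound, the 4 vertices {a, d, g, h} are pairwise adjacent, and any tree decomposition puts a clique entirely inside one bag — forcing width ≥ 3. Combining the bounds, tw(G) = 3.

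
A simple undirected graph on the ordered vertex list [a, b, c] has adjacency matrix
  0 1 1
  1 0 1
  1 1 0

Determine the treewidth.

2

A width-2 tree decomposition is:
Bags: B1 = {a, b, c}
Tree: (single bag)
A single bag containing all 3 vertices is trivially a valid decomposition of width 2. For the lower bound, the 3 vertices {a, b, c} are pairwise adjacent, and any tree decomposition puts a clique entirely inside one bag — forcing width ≥ 2. Hence tw(G) = 2 exactly.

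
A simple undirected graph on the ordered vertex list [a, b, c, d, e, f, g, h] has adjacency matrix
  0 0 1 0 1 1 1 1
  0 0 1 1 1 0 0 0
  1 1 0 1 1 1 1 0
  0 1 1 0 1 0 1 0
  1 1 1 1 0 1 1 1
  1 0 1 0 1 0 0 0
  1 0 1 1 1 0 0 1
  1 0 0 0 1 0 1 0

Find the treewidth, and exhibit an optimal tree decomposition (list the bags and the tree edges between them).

Every bag has size at most 4, so the width is 4 − 1 = 3 and tw(G) ≤ 3. For the lower bound, the 4 vertices {a, e, g, h} are pairwise adjacent, and any tree decomposition puts a clique entirely inside one bag — forcing width ≥ 3. Combining the bounds, tw(G) = 3.

Treewidth 3.
One such decomposition:
Bags: B1 = {c, d, e, g}  B2 = {b, c, d, e}  B3 = {a, c, e, g}  B4 = {a, e, g, h}  B5 = {a, c, e, f}
Tree: B1–B2, B1–B3, B3–B4, B3–B5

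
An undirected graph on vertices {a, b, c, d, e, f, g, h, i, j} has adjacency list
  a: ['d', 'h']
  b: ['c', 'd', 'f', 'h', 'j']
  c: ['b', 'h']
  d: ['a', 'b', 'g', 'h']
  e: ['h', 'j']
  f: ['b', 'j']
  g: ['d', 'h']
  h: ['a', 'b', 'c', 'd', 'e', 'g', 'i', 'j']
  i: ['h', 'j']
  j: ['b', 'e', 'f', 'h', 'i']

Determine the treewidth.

A width-2 tree decomposition is:
Bags: B1 = {b, d, h}  B2 = {b, h, j}  B3 = {d, g, h}  B4 = {e, h, j}  B5 = {b, c, h}  B6 = {h, i, j}  B7 = {a, d, h}  B8 = {b, f, j}
Tree: B1–B2, B1–B3, B2–B4, B2–B5, B4–B6, B3–B7, B2–B8
The largest bag has 3 vertices, giving width 2; this decomposition certifies tw(G) ≤ 2. On the other hand G contains the 3-clique {d, g, h}. A clique must lie in a single bag of any decomposition, so no decomposition can have width below 2. Hence tw(G) = 2 exactly.

2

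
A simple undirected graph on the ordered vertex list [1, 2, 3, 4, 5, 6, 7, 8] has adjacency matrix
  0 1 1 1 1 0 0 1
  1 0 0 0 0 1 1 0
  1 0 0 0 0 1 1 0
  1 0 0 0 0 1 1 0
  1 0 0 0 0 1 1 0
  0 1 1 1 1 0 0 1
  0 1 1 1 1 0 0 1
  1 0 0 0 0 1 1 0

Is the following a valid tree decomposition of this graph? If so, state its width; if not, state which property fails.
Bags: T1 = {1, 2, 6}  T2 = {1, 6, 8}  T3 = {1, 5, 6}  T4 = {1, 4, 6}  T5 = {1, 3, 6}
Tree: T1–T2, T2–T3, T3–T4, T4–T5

A tree decomposition must satisfy three properties: every vertex lies in some bag; for every edge, both endpoints lie together in some bag; and for every vertex, the bags containing it form a connected subtree. Here vertex 7 appears in no bag, so the decomposition is invalid.

No — vertex 7 appears in no bag.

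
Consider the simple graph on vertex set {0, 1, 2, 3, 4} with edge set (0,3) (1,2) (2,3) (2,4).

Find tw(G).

A width-1 tree decomposition is:
Bags: B1 = {1, 2}  B2 = {2, 3}  B3 = {2, 4}  B4 = {0, 3}
Tree: B1–B2, B2–B3, B2–B4
Every bag has size at most 2, so the width is 2 − 1 = 1 and tw(G) ≤ 1. Since G has at least one edge (e.g. 2–1), it is not an edgeless graph, so tw(G) ≥ 1. The upper and lower bounds meet at 1, so that is the treewidth.

1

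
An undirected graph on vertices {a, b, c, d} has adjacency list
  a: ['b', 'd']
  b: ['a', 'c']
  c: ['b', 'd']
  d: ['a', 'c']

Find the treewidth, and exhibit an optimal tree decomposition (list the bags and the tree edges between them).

Each bag holds 3 vertices, so the decomposition has width 2, which upper-bounds the treewidth. Since b–a–d–c–b is a cycle in G, G is not acyclic. Forests are exactly the graphs of treewidth ≤ 1, so tw(G) ≥ 2. The upper and lower bounds meet at 2, so that is the treewidth.

Treewidth 2.
One such decomposition:
Bags: B1 = {a, b, d}  B2 = {b, c, d}
Tree: B1–B2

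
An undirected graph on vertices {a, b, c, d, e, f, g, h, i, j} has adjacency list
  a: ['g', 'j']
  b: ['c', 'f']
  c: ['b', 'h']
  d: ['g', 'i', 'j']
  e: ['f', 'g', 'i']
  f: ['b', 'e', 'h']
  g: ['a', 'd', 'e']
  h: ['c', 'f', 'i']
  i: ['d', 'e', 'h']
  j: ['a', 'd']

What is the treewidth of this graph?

A width-2 tree decomposition is:
Bags: B1 = {b, c, f}  B2 = {c, f, h}  B3 = {e, f, h}  B4 = {e, h, i}  B5 = {e, g, i}  B6 = {d, g, i}  B7 = {a, d, g}  B8 = {a, d, j}
Tree: B1–B2, B2–B3, B3–B4, B4–B5, B5–B6, B6–B7, B7–B8
The largest bag has 3 vertices, giving width 2; this decomposition certifies tw(G) ≤ 2. The edges b–c–h–f–b form a cycle, so G is not a tree and its treewidth is at least 2. The upper and lower bounds meet at 2, so that is the treewidth.

2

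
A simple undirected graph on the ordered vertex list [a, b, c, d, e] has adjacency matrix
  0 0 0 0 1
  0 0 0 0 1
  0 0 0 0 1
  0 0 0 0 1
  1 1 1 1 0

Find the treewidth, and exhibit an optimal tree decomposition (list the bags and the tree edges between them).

Treewidth 1.
One optimal decomposition is:
Bags: B1 = {b, e}  B2 = {a, e}  B3 = {c, e}  B4 = {d, e}
Tree: B1–B2, B1–B3, B3–B4

Every bag has size at most 2, so the width is 2 − 1 = 1 and tw(G) ≤ 1. Since G has at least one edge (e.g. b–e), it is not an edgeless graph, so tw(G) ≥ 1. The upper and lower bounds meet at 1, so that is the treewidth.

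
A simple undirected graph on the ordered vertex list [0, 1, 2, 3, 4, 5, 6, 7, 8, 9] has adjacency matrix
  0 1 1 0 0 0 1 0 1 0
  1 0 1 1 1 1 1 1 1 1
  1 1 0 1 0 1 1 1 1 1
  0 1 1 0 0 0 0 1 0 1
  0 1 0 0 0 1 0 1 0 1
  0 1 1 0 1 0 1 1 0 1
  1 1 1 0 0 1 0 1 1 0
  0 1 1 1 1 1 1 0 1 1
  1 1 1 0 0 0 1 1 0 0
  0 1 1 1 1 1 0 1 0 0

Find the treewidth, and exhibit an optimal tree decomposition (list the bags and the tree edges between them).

Treewidth 4.
One optimal decomposition is:
Bags: B1 = {1, 2, 5, 7, 9}  B2 = {1, 2, 3, 7, 9}  B3 = {1, 2, 5, 6, 7}  B4 = {1, 2, 6, 7, 8}  B5 = {0, 1, 2, 6, 8}  B6 = {1, 4, 5, 7, 9}
Tree: B1–B2, B1–B3, B3–B4, B4–B5, B1–B6

Every bag has size at most 5, so the width is 5 − 1 = 4 and tw(G) ≤ 4. Conversely, {0, 1, 2, 6, 8} is a clique of size 5, and the vertices of any clique must share a bag in every tree decomposition; so some bag has ≥ 5 vertices and tw(G) ≥ 4. Combining the bounds, tw(G) = 4.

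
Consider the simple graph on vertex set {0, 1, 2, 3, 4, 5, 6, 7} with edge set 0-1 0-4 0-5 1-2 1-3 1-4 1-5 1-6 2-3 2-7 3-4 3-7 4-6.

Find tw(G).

2

A width-2 tree decomposition is:
Bags: B1 = {1, 3, 4}  B2 = {0, 1, 4}  B3 = {1, 4, 6}  B4 = {0, 1, 5}  B5 = {1, 2, 3}  B6 = {2, 3, 7}
Tree: B1–B2, B2–B3, B2–B4, B1–B5, B5–B6
Each bag holds 3 vertices, so the decomposition has width 2, which upper-bounds the treewidth. For the lower bound, the 3 vertices {1, 2, 3} are pairwise adjacent, and any tree decomposition puts a clique entirely inside one bag — forcing width ≥ 2. The upper and lower bounds meet at 2, so that is the treewidth.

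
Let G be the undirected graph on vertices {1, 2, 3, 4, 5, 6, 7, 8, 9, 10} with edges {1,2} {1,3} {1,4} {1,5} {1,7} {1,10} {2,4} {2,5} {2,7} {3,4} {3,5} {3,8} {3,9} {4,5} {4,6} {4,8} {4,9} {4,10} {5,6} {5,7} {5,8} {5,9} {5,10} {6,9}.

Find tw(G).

A width-3 tree decomposition is:
Bags: B1 = {3, 4, 5, 9}  B2 = {1, 3, 4, 5}  B3 = {1, 4, 5, 10}  B4 = {1, 2, 4, 5}  B5 = {4, 5, 6, 9}  B6 = {3, 4, 5, 8}  B7 = {1, 2, 5, 7}
Tree: B1–B2, B2–B3, B2–B4, B1–B5, B1–B6, B4–B7
The largest bag has 4 vertices, giving width 3; this decomposition certifies tw(G) ≤ 3. Conversely, {3, 4, 5, 8} is a clique of size 4, and the vertices of any clique must share a bag in every tree decomposition; so some bag has ≥ 4 vertices and tw(G) ≥ 3. The upper and lower bounds meet at 3, so that is the treewidth.

3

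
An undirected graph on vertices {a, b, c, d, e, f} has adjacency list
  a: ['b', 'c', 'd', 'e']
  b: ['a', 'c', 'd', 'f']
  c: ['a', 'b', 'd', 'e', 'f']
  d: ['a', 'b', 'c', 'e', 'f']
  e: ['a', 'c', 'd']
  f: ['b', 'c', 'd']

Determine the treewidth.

A width-3 tree decomposition is:
Bags: B1 = {a, c, d, e}  B2 = {a, b, c, d}  B3 = {b, c, d, f}
Tree: B1–B2, B2–B3
Each bag holds 4 vertices, so the decomposition has width 3, which upper-bounds the treewidth. For the lower bound, the 4 vertices {b, c, d, f} are pairwise adjacent, and any tree decomposition puts a clique entirely inside one bag — forcing width ≥ 3. The upper and lower bounds meet at 3, so that is the treewidth.

3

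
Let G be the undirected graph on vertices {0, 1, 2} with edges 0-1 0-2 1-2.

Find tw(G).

2

A width-2 tree decomposition is:
Bags: B1 = {0, 1, 2}
Tree: (single bag)
With just one bag of size 3, the width is 3 − 1 = 2, so tw(G) ≤ 2. For the lower bound, the 3 vertices {0, 1, 2} are pairwise adjacent, and any tree decomposition puts a clique entirely inside one bag — forcing width ≥ 2. The upper and lower bounds meet at 2, so that is the treewidth.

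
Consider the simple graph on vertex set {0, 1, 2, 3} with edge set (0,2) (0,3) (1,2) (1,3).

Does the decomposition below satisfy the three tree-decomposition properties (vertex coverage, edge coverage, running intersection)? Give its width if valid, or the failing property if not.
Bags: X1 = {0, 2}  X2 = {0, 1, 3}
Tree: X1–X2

A tree decomposition must satisfy three properties: every vertex lies in some bag; for every edge, both endpoints lie together in some bag; and for every vertex, the bags containing it form a connected subtree. Here edge (1,2) lies in no bag, so the decomposition is invalid.

No — edge (1,2) lies in no bag.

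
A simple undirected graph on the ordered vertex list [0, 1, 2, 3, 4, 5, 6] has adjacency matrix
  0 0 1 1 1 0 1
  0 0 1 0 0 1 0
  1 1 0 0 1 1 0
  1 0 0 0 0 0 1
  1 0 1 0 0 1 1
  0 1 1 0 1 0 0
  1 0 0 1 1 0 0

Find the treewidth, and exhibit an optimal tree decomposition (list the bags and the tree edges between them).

Treewidth 2.
Bags: B1 = {2, 4, 5}  B2 = {0, 2, 4}  B3 = {1, 2, 5}  B4 = {0, 4, 6}  B5 = {0, 3, 6}
Tree: B1–B2, B1–B3, B2–B4, B4–B5

The largest bag has 3 vertices, giving width 2; this decomposition certifies tw(G) ≤ 2. On the other hand G contains the 3-clique {0, 3, 6}. A clique must lie in a single bag of any decomposition, so no decomposition can have width below 2. Therefore the treewidth is 2.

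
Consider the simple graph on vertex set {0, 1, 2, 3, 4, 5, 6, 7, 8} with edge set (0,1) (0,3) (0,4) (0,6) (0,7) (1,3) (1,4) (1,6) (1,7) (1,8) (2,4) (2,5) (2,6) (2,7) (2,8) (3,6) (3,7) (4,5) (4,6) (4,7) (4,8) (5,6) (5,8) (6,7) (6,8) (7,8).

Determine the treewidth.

4

A width-4 tree decomposition is:
Bags: B1 = {0, 1, 4, 6, 7}  B2 = {1, 4, 6, 7, 8}  B3 = {0, 1, 3, 6, 7}  B4 = {2, 4, 6, 7, 8}  B5 = {2, 4, 5, 6, 8}
Tree: B1–B2, B1–B3, B2–B4, B4–B5
Each bag holds 5 vertices, so the decomposition has width 4, which upper-bounds the treewidth. For the lower bound, the 5 vertices {0, 1, 3, 6, 7} are pairwise adjacent, and any tree decomposition puts a clique entirely inside one bag — forcing width ≥ 4. Therefore the treewidth is 4.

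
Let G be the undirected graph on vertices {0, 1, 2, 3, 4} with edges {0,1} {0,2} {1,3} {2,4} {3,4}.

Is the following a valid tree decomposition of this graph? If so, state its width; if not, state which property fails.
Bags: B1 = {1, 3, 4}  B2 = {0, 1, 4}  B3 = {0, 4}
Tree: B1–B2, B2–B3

No — vertex 2 appears in no bag.

A tree decomposition must satisfy three properties: every vertex lies in some bag; for every edge, both endpoints lie together in some bag; and for every vertex, the bags containing it form a connected subtree. Here vertex 2 appears in no bag, so the decomposition is invalid.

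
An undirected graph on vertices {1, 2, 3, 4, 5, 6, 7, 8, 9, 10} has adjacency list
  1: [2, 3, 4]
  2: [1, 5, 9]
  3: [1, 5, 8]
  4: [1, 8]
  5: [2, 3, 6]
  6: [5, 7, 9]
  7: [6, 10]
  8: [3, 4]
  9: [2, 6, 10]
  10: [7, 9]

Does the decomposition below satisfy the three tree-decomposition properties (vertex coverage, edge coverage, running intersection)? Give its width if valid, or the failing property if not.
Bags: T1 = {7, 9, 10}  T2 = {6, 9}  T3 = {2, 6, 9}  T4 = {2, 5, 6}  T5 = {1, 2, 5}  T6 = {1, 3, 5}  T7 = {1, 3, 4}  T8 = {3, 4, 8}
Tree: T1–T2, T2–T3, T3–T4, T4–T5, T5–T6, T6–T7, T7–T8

A tree decomposition must satisfy three properties: every vertex lies in some bag; for every edge, both endpoints lie together in some bag; and for every vertex, the bags containing it form a connected subtree. Here edge (7,6) lies in no bag, so the decomposition is invalid.

No — edge (7,6) lies in no bag.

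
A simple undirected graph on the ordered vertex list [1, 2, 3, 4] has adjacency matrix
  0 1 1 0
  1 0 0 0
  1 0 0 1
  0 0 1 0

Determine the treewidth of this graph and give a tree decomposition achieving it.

The largest bag has 2 vertices, giving width 1; this decomposition certifies tw(G) ≤ 1. Since G has at least one edge (e.g. 2–1), it is not an edgeless graph, so tw(G) ≥ 1. Combining the bounds, tw(G) = 1.

Treewidth 1.
One optimal decomposition is:
Bags: B1 = {1, 2}  B2 = {1, 3}  B3 = {3, 4}
Tree: B1–B2, B2–B3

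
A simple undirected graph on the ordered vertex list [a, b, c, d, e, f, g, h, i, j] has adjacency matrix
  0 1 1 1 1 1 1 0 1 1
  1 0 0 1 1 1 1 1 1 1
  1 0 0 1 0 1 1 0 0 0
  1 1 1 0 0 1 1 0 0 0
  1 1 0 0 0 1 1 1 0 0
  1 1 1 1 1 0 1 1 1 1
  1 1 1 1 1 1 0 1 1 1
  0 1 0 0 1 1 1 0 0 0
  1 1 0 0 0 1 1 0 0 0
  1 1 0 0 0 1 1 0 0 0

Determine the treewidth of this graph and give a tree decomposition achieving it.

Treewidth 4.
Bags: B1 = {a, b, d, f, g}  B2 = {a, b, e, f, g}  B3 = {a, c, d, f, g}  B4 = {a, b, f, g, j}  B5 = {b, e, f, g, h}  B6 = {a, b, f, g, i}
Tree: B1–B2, B1–B3, B2–B4, B2–B5, B1–B6

The largest bag has 5 vertices, giving width 4; this decomposition certifies tw(G) ≤ 4. On the other hand G contains the 5-clique {a, c, d, f, g}. A clique must lie in a single bag of any decomposition, so no decomposition can have width below 4. Hence tw(G) = 4 exactly.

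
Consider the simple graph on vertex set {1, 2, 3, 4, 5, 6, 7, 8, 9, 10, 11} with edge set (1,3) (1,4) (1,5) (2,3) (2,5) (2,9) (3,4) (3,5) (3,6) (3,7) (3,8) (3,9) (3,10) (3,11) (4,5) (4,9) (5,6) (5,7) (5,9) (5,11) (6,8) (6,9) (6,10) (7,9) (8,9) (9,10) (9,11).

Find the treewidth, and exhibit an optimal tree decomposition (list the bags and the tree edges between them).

The largest bag has 4 vertices, giving width 3; this decomposition certifies tw(G) ≤ 3. Conversely, {1, 3, 4, 5} is a clique of size 4, and the vertices of any clique must share a bag in every tree decomposition; so some bag has ≥ 4 vertices and tw(G) ≥ 3. Hence tw(G) = 3 exactly.

Treewidth 3.
One such decomposition:
Bags: B1 = {3, 4, 5, 9}  B2 = {3, 5, 6, 9}  B3 = {1, 3, 4, 5}  B4 = {3, 5, 7, 9}  B5 = {3, 5, 9, 11}  B6 = {3, 6, 9, 10}  B7 = {2, 3, 5, 9}  B8 = {3, 6, 8, 9}
Tree: B1–B2, B1–B3, B1–B4, B1–B5, B2–B6, B4–B7, B6–B8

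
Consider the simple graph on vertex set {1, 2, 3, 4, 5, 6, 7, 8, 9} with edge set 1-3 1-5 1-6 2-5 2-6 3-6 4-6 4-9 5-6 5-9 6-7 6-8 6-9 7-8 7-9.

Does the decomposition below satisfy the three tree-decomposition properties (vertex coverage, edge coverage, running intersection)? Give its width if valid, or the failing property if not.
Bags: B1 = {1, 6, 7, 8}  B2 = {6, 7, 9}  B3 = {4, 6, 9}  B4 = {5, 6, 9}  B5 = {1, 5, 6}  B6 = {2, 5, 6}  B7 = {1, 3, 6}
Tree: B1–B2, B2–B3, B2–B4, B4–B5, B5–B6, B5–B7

A tree decomposition must satisfy three properties: every vertex lies in some bag; for every edge, both endpoints lie together in some bag; and for every vertex, the bags containing it form a connected subtree. Here bags containing vertex 1 are not connected in the tree, so the decomposition is invalid.

No — bags containing vertex 1 are not connected in the tree.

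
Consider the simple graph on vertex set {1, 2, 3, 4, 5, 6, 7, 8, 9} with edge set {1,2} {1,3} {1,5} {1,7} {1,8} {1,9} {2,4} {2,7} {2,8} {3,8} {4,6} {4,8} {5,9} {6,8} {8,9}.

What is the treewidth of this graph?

2

A width-2 tree decomposition is:
Bags: B1 = {1, 3, 8}  B2 = {1, 8, 9}  B3 = {1, 5, 9}  B4 = {1, 2, 8}  B5 = {2, 4, 8}  B6 = {1, 2, 7}  B7 = {4, 6, 8}
Tree: B1–B2, B2–B3, B1–B4, B4–B5, B4–B6, B5–B7
Every bag has size at most 3, so the width is 3 − 1 = 2 and tw(G) ≤ 2. Conversely, {1, 8, 9} is a clique of size 3, and the vertices of any clique must share a bag in every tree decomposition; so some bag has ≥ 3 vertices and tw(G) ≥ 2. The upper and lower bounds meet at 2, so that is the treewidth.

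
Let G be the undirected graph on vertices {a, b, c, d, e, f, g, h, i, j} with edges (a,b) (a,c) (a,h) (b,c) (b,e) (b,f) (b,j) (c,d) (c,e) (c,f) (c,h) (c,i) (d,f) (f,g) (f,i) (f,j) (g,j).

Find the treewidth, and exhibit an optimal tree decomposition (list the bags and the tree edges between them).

The largest bag has 3 vertices, giving width 2; this decomposition certifies tw(G) ≤ 2. Conversely, {f, g, j} is a clique of size 3, and the vertices of any clique must share a bag in every tree decomposition; so some bag has ≥ 3 vertices and tw(G) ≥ 2. The upper and lower bounds meet at 2, so that is the treewidth.

Treewidth 2.
Bags: B1 = {b, f, j}  B2 = {b, c, f}  B3 = {f, g, j}  B4 = {a, b, c}  B5 = {a, c, h}  B6 = {b, c, e}  B7 = {c, d, f}  B8 = {c, f, i}
Tree: B1–B2, B1–B3, B2–B4, B4–B5, B4–B6, B2–B7, B7–B8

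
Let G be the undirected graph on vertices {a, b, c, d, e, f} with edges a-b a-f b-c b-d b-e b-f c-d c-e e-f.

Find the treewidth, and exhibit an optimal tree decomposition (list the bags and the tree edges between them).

Treewidth 2.
One such decomposition:
Bags: B1 = {b, c, e}  B2 = {b, e, f}  B3 = {b, c, d}  B4 = {a, b, f}
Tree: B1–B2, B1–B3, B2–B4

Each bag holds 3 vertices, so the decomposition has width 2, which upper-bounds the treewidth. Conversely, {b, c, d} is a clique of size 3, and the vertices of any clique must share a bag in every tree decomposition; so some bag has ≥ 3 vertices and tw(G) ≥ 2. Hence tw(G) = 2 exactly.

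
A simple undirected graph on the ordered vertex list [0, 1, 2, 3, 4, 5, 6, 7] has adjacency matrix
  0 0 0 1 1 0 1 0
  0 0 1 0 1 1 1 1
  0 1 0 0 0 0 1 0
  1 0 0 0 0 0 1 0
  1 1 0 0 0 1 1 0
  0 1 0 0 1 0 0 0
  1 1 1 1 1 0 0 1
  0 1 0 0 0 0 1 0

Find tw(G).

2

A width-2 tree decomposition is:
Bags: B1 = {0, 4, 6}  B2 = {1, 4, 6}  B3 = {0, 3, 6}  B4 = {1, 4, 5}  B5 = {1, 2, 6}  B6 = {1, 6, 7}
Tree: B1–B2, B1–B3, B2–B4, B2–B5, B5–B6
Every bag has size at most 3, so the width is 3 − 1 = 2 and tw(G) ≤ 2. On the other hand G contains the 3-clique {1, 4, 5}. A clique must lie in a single bag of any decomposition, so no decomposition can have width below 2. Hence tw(G) = 2 exactly.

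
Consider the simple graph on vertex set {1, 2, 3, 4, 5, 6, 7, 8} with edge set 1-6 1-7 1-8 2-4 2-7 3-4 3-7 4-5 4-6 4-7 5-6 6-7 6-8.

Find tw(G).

2

A width-2 tree decomposition is:
Bags: B1 = {4, 6, 7}  B2 = {2, 4, 7}  B3 = {1, 6, 7}  B4 = {1, 6, 8}  B5 = {4, 5, 6}  B6 = {3, 4, 7}
Tree: B1–B2, B1–B3, B3–B4, B1–B5, B2–B6
The largest bag has 3 vertices, giving width 2; this decomposition certifies tw(G) ≤ 2. Conversely, {1, 6, 8} is a clique of size 3, and the vertices of any clique must share a bag in every tree decomposition; so some bag has ≥ 3 vertices and tw(G) ≥ 2. The upper and lower bounds meet at 2, so that is the treewidth.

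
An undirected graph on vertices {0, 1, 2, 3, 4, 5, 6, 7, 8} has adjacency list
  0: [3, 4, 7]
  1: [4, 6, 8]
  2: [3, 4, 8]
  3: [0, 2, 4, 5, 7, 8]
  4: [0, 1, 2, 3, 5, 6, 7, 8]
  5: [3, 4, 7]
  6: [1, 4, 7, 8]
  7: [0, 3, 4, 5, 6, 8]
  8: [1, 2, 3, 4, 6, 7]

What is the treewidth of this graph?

3

A width-3 tree decomposition is:
Bags: B1 = {3, 4, 5, 7}  B2 = {3, 4, 7, 8}  B3 = {4, 6, 7, 8}  B4 = {2, 3, 4, 8}  B5 = {1, 4, 6, 8}  B6 = {0, 3, 4, 7}
Tree: B1–B2, B2–B3, B2–B4, B3–B5, B2–B6
Each bag holds 4 vertices, so the decomposition has width 3, which upper-bounds the treewidth. On the other hand G contains the 4-clique {1, 4, 6, 8}. A clique must lie in a single bag of any decomposition, so no decomposition can have width below 3. Therefore the treewidth is 3.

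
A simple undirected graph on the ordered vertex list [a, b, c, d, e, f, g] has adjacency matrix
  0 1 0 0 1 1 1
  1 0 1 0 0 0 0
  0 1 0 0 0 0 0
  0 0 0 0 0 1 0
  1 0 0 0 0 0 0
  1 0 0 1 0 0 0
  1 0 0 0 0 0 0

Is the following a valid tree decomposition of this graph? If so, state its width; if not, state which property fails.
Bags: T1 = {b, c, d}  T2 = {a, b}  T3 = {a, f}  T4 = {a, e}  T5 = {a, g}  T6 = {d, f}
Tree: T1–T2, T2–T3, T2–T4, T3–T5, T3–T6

No — bags containing vertex d are not connected in the tree.

A tree decomposition must satisfy three properties: every vertex lies in some bag; for every edge, both endpoints lie together in some bag; and for every vertex, the bags containing it form a connected subtree. Here bags containing vertex d are not connected in the tree, so the decomposition is invalid.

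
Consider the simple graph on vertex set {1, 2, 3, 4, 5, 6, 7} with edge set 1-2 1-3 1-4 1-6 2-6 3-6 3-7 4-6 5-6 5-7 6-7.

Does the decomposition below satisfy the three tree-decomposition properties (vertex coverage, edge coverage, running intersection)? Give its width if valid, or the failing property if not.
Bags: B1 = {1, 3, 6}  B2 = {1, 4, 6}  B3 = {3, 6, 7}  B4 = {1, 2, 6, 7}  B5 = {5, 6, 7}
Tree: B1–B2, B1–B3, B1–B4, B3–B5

No — bags containing vertex 7 are not connected in the tree.

A tree decomposition must satisfy three properties: every vertex lies in some bag; for every edge, both endpoints lie together in some bag; and for every vertex, the bags containing it form a connected subtree. Here bags containing vertex 7 are not connected in the tree, so the decomposition is invalid.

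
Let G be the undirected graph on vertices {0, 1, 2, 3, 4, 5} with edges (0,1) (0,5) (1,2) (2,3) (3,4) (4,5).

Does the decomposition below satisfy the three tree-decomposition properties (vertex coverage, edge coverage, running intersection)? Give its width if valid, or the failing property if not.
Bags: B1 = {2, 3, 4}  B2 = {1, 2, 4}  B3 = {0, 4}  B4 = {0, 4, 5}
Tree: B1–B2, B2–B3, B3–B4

No — edge (1,0) lies in no bag.

A tree decomposition must satisfy three properties: every vertex lies in some bag; for every edge, both endpoints lie together in some bag; and for every vertex, the bags containing it form a connected subtree. Here edge (1,0) lies in no bag, so the decomposition is invalid.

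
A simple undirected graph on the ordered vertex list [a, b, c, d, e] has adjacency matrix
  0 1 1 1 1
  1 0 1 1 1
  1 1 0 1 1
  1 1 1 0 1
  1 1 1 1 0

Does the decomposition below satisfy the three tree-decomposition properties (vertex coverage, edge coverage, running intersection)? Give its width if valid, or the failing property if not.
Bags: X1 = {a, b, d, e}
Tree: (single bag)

No — vertex c appears in no bag.

A tree decomposition must satisfy three properties: every vertex lies in some bag; for every edge, both endpoints lie together in some bag; and for every vertex, the bags containing it form a connected subtree. Here vertex c appears in no bag, so the decomposition is invalid.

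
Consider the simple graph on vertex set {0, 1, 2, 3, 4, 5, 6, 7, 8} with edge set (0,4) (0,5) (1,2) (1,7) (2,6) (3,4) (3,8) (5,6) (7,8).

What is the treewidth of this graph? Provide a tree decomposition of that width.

Treewidth 2.
One such decomposition:
Bags: B1 = {2, 5, 6}  B2 = {0, 2, 5}  B3 = {0, 2, 4}  B4 = {2, 3, 4}  B5 = {2, 3, 8}  B6 = {2, 7, 8}  B7 = {1, 2, 7}
Tree: B1–B2, B2–B3, B3–B4, B4–B5, B5–B6, B6–B7

Each bag holds 3 vertices, so the decomposition has width 2, which upper-bounds the treewidth. Since 2–6–5–0–4–3–8–7–1–2 is a cycle in G, G is not acyclic. Forests are exactly the graphs of treewidth ≤ 1, so tw(G) ≥ 2. Therefore the treewidth is 2.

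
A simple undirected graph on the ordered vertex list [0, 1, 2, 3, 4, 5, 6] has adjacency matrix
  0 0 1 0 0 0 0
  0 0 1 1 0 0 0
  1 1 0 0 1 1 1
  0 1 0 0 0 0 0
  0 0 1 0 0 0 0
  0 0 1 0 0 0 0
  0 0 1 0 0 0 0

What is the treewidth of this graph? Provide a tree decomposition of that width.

Treewidth 1.
Bags: B1 = {1, 2}  B2 = {2, 4}  B3 = {0, 2}  B4 = {1, 3}  B5 = {2, 5}  B6 = {2, 6}
Tree: B1–B2, B2–B3, B1–B4, B1–B5, B3–B6

Every bag has size at most 2, so the width is 2 − 1 = 1 and tw(G) ≤ 1. G has an edge, so its treewidth is at least 1. The upper and lower bounds meet at 1, so that is the treewidth.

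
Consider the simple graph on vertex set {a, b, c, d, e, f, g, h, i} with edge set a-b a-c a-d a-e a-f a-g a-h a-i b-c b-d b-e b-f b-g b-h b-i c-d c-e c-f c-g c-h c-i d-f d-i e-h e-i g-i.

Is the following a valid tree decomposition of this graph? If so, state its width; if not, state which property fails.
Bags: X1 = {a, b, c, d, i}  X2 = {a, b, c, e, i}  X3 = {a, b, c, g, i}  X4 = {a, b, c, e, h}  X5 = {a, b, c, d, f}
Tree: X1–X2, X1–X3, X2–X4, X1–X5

Vertex coverage: the bags together contain {a, b, c, d, e, f, g, h, i}, the full vertex set. Edge coverage: each edge of G has both endpoints in at least one bag. Running intersection: for every vertex, the bags containing it form a connected subtree. All three properties hold, so this is a valid tree decomposition of width max|bag| − 1 = 4, and hence tw(G) ≤ 4.

Yes; width 4.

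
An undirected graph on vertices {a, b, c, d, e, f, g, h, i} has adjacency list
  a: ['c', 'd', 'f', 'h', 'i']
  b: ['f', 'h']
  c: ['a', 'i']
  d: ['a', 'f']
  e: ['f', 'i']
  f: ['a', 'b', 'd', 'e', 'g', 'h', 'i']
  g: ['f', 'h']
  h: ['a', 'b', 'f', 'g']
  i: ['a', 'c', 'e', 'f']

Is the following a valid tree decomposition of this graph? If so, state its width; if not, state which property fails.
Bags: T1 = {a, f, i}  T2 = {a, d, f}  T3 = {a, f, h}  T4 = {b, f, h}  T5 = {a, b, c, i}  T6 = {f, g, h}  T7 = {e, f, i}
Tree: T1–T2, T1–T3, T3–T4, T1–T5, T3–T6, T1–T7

No — bags containing vertex b are not connected in the tree.

A tree decomposition must satisfy three properties: every vertex lies in some bag; for every edge, both endpoints lie together in some bag; and for every vertex, the bags containing it form a connected subtree. Here bags containing vertex b are not connected in the tree, so the decomposition is invalid.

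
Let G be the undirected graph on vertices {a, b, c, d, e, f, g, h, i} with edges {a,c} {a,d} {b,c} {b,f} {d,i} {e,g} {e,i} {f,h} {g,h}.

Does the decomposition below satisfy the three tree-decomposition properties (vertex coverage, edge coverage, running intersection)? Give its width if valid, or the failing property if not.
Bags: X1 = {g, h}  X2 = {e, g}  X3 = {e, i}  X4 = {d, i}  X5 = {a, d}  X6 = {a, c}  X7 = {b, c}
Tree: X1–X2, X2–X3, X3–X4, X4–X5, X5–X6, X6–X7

A tree decomposition must satisfy three properties: every vertex lies in some bag; for every edge, both endpoints lie together in some bag; and for every vertex, the bags containing it form a connected subtree. Here vertex f appears in no bag, so the decomposition is invalid.

No — vertex f appears in no bag.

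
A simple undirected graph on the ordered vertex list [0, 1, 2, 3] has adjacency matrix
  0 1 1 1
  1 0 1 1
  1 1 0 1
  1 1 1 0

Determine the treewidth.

A width-3 tree decomposition is:
Bags: B1 = {0, 1, 2, 3}
Tree: (single bag)
A single bag containing all 4 vertices is trivially a valid decomposition of width 3. For the lower bound, the 4 vertices {0, 1, 2, 3} are pairwise adjacent, and any tree decomposition puts a clique entirely inside one bag — forcing width ≥ 3. Therefore the treewidth is 3.

3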